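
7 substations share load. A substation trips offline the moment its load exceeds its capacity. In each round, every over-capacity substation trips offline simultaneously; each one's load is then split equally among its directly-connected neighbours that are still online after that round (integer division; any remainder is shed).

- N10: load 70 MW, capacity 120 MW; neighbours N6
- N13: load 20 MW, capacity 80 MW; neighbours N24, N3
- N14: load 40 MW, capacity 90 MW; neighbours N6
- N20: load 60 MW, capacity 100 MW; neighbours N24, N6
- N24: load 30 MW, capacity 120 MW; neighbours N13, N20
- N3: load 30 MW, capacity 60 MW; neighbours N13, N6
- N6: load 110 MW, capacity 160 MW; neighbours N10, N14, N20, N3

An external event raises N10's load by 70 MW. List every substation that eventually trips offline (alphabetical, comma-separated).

Round 1 — N10 at 140 > 120. N10 trips offline.
  N10 sheds 140 MW to N6: 140 each.
    N6: 110+140 = 250 > 160
Round 2 — N6 trips offline.
  N6 sheds 250 MW to N14, N20, N3: 83 each (1 lost).
    N14: 40+83 = 123 > 90
    N20: 60+83 = 143 > 100
    N3: 30+83 = 113 > 60
Round 3 — N14, N20, N3 trip offline.
  N14 sheds 123 MW: no online neighbours, lost.
  N20 sheds 143 MW to N24: 143 each.
    N24: 30+143 = 173 > 120
  N3 sheds 113 MW to N13: 113 each.
    N13: 20+113 = 133 > 80
Round 4 — N13, N24 trip offline.
  N13 sheds 133 MW: no online neighbours, lost.
  N24 sheds 173 MW: no online neighbours, lost.
No further trips.

N10, N13, N14, N20, N24, N3, N6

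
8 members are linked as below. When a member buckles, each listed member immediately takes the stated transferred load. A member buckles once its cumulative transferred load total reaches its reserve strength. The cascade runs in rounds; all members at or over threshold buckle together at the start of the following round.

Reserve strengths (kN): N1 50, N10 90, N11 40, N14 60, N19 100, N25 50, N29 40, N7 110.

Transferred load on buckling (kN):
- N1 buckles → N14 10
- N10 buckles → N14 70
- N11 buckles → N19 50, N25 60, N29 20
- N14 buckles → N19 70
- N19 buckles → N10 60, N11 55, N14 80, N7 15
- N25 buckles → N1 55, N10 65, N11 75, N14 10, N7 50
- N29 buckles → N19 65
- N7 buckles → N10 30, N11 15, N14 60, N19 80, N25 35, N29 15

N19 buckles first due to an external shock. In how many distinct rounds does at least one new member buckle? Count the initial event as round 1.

4

Round 1 — N19 buckles (initial).
  N10: +60 → 60 < 90
  N11: +55 → 55 ≥ 40
  N14: +80 → 80 ≥ 60
  N7: +15 → 15 < 110
Round 2 — N11, N14 buckle.
  N25: +60 → 60 ≥ 50
  N29: +20 → 20 < 40
Round 3 — N25 buckles.
  N1: +55 → 55 ≥ 50
  N10: +65 → 125 ≥ 90
  N7: +50 → 65 < 110
Round 4 — N1, N10 buckle.
No further bucklings.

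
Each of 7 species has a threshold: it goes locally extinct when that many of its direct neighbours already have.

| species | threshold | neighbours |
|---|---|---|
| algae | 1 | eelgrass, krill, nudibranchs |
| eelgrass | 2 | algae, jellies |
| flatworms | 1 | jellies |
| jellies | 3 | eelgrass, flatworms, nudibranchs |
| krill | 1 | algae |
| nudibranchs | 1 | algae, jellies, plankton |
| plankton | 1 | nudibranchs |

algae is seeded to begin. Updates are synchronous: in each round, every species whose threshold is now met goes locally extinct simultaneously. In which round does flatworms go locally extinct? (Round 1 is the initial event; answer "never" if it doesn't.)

Round 1 — algae goes locally extinct (initial).
Round 2 — checking thresholds:
  eelgrass: 1 of 2 neighbours < 2, not yet.
  krill: 1 of 1 neighbours ≥ 1, goes locally extinct.
  nudibranchs: 1 of 3 neighbours ≥ 1, goes locally extinct.
Round 3 — checking thresholds:
  eelgrass: 1 of 2 neighbours < 2, not yet.
  jellies: 1 of 3 neighbours < 3, not yet.
  plankton: 1 of 1 neighbours ≥ 1, goes locally extinct.
Round 4 — no new extinctions; cascade stops.

never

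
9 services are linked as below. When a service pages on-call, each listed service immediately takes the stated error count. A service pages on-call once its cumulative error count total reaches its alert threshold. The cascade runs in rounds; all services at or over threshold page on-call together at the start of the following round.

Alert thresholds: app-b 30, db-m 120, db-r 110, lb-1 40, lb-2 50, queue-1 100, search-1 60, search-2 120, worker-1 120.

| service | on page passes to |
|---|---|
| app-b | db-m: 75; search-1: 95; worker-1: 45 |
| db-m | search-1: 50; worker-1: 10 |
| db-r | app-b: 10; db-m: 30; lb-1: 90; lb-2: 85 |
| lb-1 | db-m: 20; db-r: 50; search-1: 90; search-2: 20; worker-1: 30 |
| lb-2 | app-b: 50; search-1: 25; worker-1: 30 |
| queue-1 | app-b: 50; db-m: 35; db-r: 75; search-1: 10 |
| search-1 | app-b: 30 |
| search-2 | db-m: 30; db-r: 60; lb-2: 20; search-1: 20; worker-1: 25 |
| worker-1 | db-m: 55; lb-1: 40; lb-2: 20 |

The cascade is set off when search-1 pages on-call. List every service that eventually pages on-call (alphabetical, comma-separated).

app-b, search-1

Round 1 — search-1 pages on-call (initial).
  app-b: +30 → 30 ≥ 30
Round 2 — app-b pages on-call.
  db-m: +75 → 75 < 120
  worker-1: +45 → 45 < 120
No further pages.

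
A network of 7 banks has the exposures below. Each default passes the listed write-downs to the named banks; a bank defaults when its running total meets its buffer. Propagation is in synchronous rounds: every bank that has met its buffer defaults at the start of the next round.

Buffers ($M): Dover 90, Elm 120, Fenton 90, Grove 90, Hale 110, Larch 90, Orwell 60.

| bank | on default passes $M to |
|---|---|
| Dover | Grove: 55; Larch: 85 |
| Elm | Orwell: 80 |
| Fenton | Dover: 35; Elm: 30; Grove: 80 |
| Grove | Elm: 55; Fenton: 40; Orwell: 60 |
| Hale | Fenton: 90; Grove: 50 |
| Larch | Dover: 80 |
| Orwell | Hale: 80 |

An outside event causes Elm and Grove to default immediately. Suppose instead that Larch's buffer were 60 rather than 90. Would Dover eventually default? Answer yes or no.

With Larch's buffer at 60:
Round 1 — Elm, Grove default (initial).
  Fenton: +40 → 40 < 90
  Orwell: +80+60 → 140 ≥ 60
Round 2 — Orwell defaults.
  Hale: +80 → 80 < 110
No further defaults.

no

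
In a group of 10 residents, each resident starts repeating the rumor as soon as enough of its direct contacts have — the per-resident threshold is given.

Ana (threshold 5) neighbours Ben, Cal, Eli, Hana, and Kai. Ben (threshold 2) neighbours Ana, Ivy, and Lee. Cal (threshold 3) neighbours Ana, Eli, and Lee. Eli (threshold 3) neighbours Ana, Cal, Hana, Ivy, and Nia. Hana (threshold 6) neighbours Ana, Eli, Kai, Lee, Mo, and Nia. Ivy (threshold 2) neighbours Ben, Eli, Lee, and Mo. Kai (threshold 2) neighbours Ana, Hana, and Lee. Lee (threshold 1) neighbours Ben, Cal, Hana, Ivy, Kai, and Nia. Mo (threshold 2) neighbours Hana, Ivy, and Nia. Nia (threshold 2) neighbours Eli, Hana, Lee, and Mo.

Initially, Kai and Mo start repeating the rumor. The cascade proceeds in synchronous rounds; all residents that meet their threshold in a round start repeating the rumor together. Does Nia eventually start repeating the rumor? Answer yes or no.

yes

Round 1 — Kai, Mo start repeating the rumor (initial).
Round 2 — checking thresholds:
  Ana: 1 of 5 neighbours < 5, holds.
  Hana: 2 of 6 neighbours < 6, holds.
  Ivy: 1 of 4 neighbours < 2, holds.
  Lee: 1 of 6 neighbours ≥ 1, starts repeating the rumor.
  Nia: 1 of 4 neighbours < 2, holds.
Round 3 — checking thresholds:
  Ana: 1 of 5 neighbours < 5, holds.
  Ben: 1 of 3 neighbours < 2, holds.
  Cal: 1 of 3 neighbours < 3, holds.
  Hana: 3 of 6 neighbours < 6, holds.
  Ivy: 2 of 4 neighbours ≥ 2, starts repeating the rumor.
  Nia: 2 of 4 neighbours ≥ 2, starts repeating the rumor.
Round 4 — checking thresholds:
  Ana: 1 of 5 neighbours < 5, holds.
  Ben: 2 of 3 neighbours ≥ 2, starts repeating the rumor.
  Cal: 1 of 3 neighbours < 3, holds.
  Eli: 2 of 5 neighbours < 3, holds.
  Hana: 4 of 6 neighbours < 6, holds.
Round 5 — no new spreads; cascade stops.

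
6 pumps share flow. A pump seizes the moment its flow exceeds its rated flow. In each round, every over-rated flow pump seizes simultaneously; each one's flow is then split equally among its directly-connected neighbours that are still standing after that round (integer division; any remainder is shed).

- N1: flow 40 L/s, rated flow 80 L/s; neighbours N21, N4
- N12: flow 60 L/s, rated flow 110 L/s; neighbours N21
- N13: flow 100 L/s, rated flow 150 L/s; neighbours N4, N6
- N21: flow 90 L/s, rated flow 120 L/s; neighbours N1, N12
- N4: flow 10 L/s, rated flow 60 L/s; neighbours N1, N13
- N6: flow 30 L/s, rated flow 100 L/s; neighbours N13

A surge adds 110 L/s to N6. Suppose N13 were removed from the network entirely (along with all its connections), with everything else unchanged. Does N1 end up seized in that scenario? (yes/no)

With N13 removed:
Round 1 — N6 at 140 > 100. N6 seizes.
  N6 sheds 140 L/s: no online neighbours, lost.
No further seizures.

no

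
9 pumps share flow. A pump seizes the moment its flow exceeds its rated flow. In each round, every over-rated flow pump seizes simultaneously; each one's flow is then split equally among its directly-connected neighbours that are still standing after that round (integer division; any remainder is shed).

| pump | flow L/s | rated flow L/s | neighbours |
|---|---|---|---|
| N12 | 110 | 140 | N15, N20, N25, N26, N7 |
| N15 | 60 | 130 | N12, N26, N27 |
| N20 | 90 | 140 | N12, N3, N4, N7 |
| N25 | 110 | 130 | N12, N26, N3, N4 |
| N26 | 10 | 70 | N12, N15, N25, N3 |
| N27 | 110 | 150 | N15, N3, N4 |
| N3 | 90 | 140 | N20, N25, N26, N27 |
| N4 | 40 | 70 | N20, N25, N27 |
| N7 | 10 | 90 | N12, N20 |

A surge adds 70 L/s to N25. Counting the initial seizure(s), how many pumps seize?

9

Round 1 — N25 at 180 > 130. N25 seizes.
  N25 sheds 180 L/s to N12, N26, N3, N4: 45 each.
    N12: 110+45 = 155 > 140
    N26: 10+45 = 55 ≤ 70
    N3: 90+45 = 135 ≤ 140
    N4: 40+45 = 85 > 70
Round 2 — N12, N4 seize.
  N12 sheds 155 L/s to N15, N20, N26, N7: 38 each (3 lost).
    N15: 60+38 = 98 ≤ 130
    N20: 90+38 = 128 ≤ 140
    N26: 55+38 = 93 > 70
    N7: 10+38 = 48 ≤ 90
  N4 sheds 85 L/s to N20, N27: 42 each (1 lost).
    N20: 128+42 = 170 > 140
    N27: 110+42 = 152 > 150
Round 3 — N20, N26, N27 seize.
  N20 sheds 170 L/s to N3, N7: 85 each.
    N3: 135+85 = 220 > 140
    N7: 48+85 = 133 > 90
  N26 sheds 93 L/s to N15, N3: 46 each (1 lost).
    N15: 98+46 = 144 > 130
    N3: 220+46 = 266 > 140
  N27 sheds 152 L/s to N15, N3: 76 each.
    N15: 144+76 = 220 > 130
    N3: 266+76 = 342 > 140
Round 4 — N15, N3, N7 seize.
  N15 sheds 220 L/s: no online neighbours, lost.
  N3 sheds 342 L/s: no online neighbours, lost.
  N7 sheds 133 L/s: no online neighbours, lost.
No further seizures.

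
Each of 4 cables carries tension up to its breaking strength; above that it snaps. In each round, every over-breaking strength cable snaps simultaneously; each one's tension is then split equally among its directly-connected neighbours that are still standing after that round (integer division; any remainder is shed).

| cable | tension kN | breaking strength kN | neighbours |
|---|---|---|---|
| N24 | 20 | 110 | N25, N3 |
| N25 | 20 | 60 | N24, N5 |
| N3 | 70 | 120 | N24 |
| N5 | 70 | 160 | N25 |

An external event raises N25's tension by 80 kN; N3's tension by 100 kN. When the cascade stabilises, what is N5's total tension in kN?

120

Round 1 — N25 at 100 > 60; N3 at 170 > 120. N25, N3 snap.
  N25 sheds 100 kN to N24, N5: 50 each.
    N24: 20+50 = 70 ≤ 110
    N5: 70+50 = 120 ≤ 160
  N3 sheds 170 kN to N24: 170 each.
    N24: 70+170 = 240 > 110
Round 2 — N24 snaps.
  N24 sheds 240 kN: no online neighbours, lost.
No further breaks.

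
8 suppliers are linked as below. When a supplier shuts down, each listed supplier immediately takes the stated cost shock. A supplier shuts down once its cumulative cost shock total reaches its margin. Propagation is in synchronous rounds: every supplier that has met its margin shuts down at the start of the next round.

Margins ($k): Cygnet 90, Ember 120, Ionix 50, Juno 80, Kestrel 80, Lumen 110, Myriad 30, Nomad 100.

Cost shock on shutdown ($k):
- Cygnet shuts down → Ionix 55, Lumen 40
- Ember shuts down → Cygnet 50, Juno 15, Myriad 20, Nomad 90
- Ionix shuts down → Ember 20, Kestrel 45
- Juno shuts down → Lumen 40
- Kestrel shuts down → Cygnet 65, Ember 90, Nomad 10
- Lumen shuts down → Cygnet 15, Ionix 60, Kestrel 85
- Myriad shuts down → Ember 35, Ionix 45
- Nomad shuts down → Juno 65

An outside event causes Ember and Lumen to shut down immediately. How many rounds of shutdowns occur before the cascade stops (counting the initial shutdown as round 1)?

4

Round 1 — Ember, Lumen shut down (initial).
  Cygnet: +50+15 → 65 < 90
  Ionix: +60 → 60 ≥ 50
  Juno: +15 → 15 < 80
  Kestrel: +85 → 85 ≥ 80
  Myriad: +20 → 20 < 30
  Nomad: +90 → 90 < 100
Round 2 — Ionix, Kestrel shut down.
  Cygnet: +65 → 130 ≥ 90
  Nomad: +10 → 100 ≥ 100
Round 3 — Cygnet, Nomad shut down.
  Juno: +65 → 80 ≥ 80
Round 4 — Juno shuts down.
No further shutdowns.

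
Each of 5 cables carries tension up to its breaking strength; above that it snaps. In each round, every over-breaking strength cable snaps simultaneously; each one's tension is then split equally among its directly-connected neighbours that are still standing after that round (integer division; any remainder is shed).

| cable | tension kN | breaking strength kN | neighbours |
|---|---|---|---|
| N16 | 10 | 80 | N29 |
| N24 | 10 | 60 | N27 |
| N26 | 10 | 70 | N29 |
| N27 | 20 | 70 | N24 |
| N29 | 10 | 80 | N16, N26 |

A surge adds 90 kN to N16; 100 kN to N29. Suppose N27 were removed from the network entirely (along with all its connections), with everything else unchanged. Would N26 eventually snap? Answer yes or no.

With N27 removed:
Round 1 — N16 at 100 > 80; N29 at 110 > 80. N16, N29 snap.
  N16 sheds 100 kN: no online neighbours, lost.
  N29 sheds 110 kN to N26: 110 each.
    N26: 10+110 = 120 > 70
Round 2 — N26 snaps.
  N26 sheds 120 kN: no online neighbours, lost.
No further breaks.

yes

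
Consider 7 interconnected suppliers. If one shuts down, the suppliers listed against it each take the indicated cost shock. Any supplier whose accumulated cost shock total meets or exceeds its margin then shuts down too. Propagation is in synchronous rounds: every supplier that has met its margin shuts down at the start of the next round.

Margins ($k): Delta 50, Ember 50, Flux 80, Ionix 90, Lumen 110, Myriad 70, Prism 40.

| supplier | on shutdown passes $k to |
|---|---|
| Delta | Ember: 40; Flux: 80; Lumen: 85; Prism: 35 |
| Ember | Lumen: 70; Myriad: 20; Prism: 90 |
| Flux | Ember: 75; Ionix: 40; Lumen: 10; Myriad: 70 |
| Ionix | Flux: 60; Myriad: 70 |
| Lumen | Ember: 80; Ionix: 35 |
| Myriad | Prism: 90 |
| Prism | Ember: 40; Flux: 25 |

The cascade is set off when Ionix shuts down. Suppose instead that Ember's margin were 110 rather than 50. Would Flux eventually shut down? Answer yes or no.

yes

With Ember's margin at 110:
Round 1 — Ionix shuts down (initial).
  Flux: +60 → 60 < 80
  Myriad: +70 → 70 ≥ 70
Round 2 — Myriad shuts down.
  Prism: +90 → 90 ≥ 40
Round 3 — Prism shuts down.
  Ember: +40 → 40 < 110
  Flux: +25 → 85 ≥ 80
Round 4 — Flux shuts down.
  Ember: +75 → 115 ≥ 110
  Lumen: +10 → 10 < 110
Round 5 — Ember shuts down.
  Lumen: +70 → 80 < 110
No further shutdowns.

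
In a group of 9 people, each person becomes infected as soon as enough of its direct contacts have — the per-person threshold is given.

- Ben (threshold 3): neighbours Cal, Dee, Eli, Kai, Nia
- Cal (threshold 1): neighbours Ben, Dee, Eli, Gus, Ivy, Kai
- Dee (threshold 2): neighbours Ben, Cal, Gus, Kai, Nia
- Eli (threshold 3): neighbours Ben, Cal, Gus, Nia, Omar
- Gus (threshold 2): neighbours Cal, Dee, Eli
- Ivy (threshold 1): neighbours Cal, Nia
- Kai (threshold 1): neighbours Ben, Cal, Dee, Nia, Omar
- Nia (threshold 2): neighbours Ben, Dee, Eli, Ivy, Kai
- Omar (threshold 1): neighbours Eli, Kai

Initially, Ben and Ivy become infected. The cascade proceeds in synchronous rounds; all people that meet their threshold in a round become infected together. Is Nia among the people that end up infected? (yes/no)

Round 1 — Ben, Ivy become infected (initial).
Round 2 — checking thresholds:
  Cal: 2 of 6 neighbours ≥ 1, becomes infected.
  Dee: 1 of 5 neighbours < 2, not yet.
  Eli: 1 of 5 neighbours < 3, not yet.
  Kai: 1 of 5 neighbours ≥ 1, becomes infected.
  Nia: 2 of 5 neighbours ≥ 2, becomes infected.
Round 3 — checking thresholds:
  Dee: 4 of 5 neighbours ≥ 2, becomes infected.
  Eli: 3 of 5 neighbours ≥ 3, becomes infected.
  Gus: 1 of 3 neighbours < 2, not yet.
  Omar: 1 of 2 neighbours ≥ 1, becomes infected.
Round 4 — checking thresholds:
  Gus: 3 of 3 neighbours ≥ 2, becomes infected.
Round 5 — no new infections; cascade stops.

yes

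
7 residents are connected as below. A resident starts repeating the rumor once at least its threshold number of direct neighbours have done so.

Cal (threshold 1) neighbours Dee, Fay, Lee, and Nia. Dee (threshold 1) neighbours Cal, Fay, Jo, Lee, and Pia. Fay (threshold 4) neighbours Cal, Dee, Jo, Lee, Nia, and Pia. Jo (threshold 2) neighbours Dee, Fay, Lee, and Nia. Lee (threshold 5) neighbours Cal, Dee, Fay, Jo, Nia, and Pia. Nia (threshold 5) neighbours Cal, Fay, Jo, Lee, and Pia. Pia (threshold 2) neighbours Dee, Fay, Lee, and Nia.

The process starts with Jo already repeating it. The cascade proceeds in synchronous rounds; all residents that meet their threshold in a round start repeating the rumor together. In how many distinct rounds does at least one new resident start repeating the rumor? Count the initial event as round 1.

Round 1 — Jo starts repeating the rumor (initial).
Round 2 — checking thresholds:
  Dee: 1 of 5 neighbours ≥ 1, starts repeating the rumor.
  Fay: 1 of 6 neighbours < 4, not yet.
  Lee: 1 of 6 neighbours < 5, not yet.
  Nia: 1 of 5 neighbours < 5, not yet.
Round 3 — checking thresholds:
  Cal: 1 of 4 neighbours ≥ 1, starts repeating the rumor.
  Fay: 2 of 6 neighbours < 4, not yet.
  Lee: 2 of 6 neighbours < 5, not yet.
  Nia: 1 of 5 neighbours < 5, not yet.
  Pia: 1 of 4 neighbours < 2, not yet.
Round 4 — no new spreads; cascade stops.

3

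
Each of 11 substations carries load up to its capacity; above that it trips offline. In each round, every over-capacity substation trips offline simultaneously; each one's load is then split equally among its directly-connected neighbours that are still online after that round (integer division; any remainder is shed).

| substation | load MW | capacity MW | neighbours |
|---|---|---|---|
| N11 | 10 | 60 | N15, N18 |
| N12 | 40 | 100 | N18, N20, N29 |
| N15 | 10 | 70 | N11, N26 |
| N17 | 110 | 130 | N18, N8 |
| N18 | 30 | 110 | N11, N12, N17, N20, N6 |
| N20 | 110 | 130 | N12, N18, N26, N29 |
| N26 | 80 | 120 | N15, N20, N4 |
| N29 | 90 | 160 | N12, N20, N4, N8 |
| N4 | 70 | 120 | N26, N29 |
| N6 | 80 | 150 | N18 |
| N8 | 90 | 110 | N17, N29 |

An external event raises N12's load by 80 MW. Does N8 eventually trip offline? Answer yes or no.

Round 1 — N12 at 120 > 100. N12 trips offline.
  N12 sheds 120 MW to N18, N20, N29: 40 each.
    N18: 30+40 = 70 ≤ 110
    N20: 110+40 = 150 > 130
    N29: 90+40 = 130 ≤ 160
Round 2 — N20 trips offline.
  N20 sheds 150 MW to N18, N26, N29: 50 each.
    N18: 70+50 = 120 > 110
    N26: 80+50 = 130 > 120
    N29: 130+50 = 180 > 160
Round 3 — N18, N26, N29 trip offline.
  N18 sheds 120 MW to N11, N17, N6: 40 each.
    N11: 10+40 = 50 ≤ 60
    N17: 110+40 = 150 > 130
    N6: 80+40 = 120 ≤ 150
  N26 sheds 130 MW to N15, N4: 65 each.
    N15: 10+65 = 75 > 70
    N4: 70+65 = 135 > 120
  N29 sheds 180 MW to N4, N8: 90 each.
    N4: 135+90 = 225 > 120
    N8: 90+90 = 180 > 110
Round 4 — N15, N17, N4, N8 trip offline.
  N15 sheds 75 MW to N11: 75 each.
    N11: 50+75 = 125 > 60
  N17 sheds 150 MW: no online neighbours, lost.
  N4 sheds 225 MW: no online neighbours, lost.
  N8 sheds 180 MW: no online neighbours, lost.
Round 5 — N11 trips offline.
  N11 sheds 125 MW: no online neighbours, lost.
No further trips.

yes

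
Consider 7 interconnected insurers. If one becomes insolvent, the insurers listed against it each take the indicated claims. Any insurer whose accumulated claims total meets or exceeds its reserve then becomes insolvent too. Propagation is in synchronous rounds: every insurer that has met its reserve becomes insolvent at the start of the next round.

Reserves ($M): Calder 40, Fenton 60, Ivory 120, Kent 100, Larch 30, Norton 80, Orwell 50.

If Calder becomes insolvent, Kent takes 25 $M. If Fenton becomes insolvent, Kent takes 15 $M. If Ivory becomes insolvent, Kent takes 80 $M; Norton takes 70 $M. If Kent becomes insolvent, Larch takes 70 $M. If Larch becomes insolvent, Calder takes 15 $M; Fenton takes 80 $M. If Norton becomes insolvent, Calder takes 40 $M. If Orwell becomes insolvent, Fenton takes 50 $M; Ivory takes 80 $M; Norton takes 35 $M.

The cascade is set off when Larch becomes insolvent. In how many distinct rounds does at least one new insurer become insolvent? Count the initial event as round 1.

Round 1 — Larch becomes insolvent (initial).
  Calder: +15 → 15 < 40
  Fenton: +80 → 80 ≥ 60
Round 2 — Fenton becomes insolvent.
  Kent: +15 → 15 < 100
No further insolvencies.

2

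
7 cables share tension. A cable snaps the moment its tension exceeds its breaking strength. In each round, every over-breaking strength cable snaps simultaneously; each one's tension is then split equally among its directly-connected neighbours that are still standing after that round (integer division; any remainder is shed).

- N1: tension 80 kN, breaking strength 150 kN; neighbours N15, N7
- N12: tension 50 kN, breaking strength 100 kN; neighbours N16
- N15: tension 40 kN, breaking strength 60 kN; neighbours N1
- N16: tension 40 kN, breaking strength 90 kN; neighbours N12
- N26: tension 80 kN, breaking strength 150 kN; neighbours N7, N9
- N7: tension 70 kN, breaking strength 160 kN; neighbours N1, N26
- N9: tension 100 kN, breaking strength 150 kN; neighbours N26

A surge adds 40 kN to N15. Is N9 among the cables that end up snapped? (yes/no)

yes

Round 1 — N15 at 80 > 60. N15 snaps.
  N15 sheds 80 kN to N1: 80 each.
    N1: 80+80 = 160 > 150
Round 2 — N1 snaps.
  N1 sheds 160 kN to N7: 160 each.
    N7: 70+160 = 230 > 160
Round 3 — N7 snaps.
  N7 sheds 230 kN to N26: 230 each.
    N26: 80+230 = 310 > 150
Round 4 — N26 snaps.
  N26 sheds 310 kN to N9: 310 each.
    N9: 100+310 = 410 > 150
Round 5 — N9 snaps.
  N9 sheds 410 kN: no online neighbours, lost.
No further breaks.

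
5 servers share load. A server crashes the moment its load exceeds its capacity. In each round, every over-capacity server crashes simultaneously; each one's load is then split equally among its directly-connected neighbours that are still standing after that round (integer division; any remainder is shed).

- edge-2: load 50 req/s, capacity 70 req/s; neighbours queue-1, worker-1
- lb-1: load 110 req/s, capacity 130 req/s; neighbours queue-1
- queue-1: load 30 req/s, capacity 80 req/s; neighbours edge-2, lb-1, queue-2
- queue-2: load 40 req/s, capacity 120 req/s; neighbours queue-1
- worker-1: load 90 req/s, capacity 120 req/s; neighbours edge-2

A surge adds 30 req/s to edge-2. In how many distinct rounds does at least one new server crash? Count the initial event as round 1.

Round 1 — edge-2 at 80 > 70. edge-2 crashes.
  edge-2 sheds 80 req/s to queue-1, worker-1: 40 each.
    queue-1: 30+40 = 70 ≤ 80
    worker-1: 90+40 = 130 > 120
Round 2 — worker-1 crashes.
  worker-1 sheds 130 req/s: no online neighbours, lost.
No further crashes.

2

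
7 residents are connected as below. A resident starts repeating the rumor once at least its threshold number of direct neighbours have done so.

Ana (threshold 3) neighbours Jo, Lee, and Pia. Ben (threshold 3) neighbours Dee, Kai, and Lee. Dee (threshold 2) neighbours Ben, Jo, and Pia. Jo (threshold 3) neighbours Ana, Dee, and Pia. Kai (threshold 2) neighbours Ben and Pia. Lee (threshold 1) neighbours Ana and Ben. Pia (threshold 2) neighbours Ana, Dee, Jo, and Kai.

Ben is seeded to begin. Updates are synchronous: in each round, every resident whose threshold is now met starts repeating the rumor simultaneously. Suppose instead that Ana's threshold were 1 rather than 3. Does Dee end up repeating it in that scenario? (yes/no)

no

With Ana's threshold at 1:
Round 1 — Ben starts repeating the rumor (initial).
Round 2 — checking thresholds:
  Dee: 1 of 3 neighbours < 2, not yet.
  Kai: 1 of 2 neighbours < 2, not yet.
  Lee: 1 of 2 neighbours ≥ 1, starts repeating the rumor.
Round 3 — checking thresholds:
  Ana: 1 of 3 neighbours ≥ 1, starts repeating the rumor.
  Dee: 1 of 3 neighbours < 2, not yet.
  Kai: 1 of 2 neighbours < 2, not yet.
Round 4 — no new spreads; cascade stops.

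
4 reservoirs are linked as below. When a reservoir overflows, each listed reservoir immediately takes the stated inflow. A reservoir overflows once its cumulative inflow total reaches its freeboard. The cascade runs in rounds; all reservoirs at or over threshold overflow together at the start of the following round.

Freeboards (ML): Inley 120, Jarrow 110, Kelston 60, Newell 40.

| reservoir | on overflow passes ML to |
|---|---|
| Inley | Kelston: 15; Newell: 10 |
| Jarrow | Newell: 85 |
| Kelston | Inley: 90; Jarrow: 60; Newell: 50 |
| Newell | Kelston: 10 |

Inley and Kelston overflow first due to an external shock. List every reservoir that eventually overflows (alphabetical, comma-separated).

Inley, Kelston, Newell

Round 1 — Inley, Kelston overflow (initial).
  Jarrow: +60 → 60 < 110
  Newell: +10+50 → 60 ≥ 40
Round 2 — Newell overflows.
No further overflows.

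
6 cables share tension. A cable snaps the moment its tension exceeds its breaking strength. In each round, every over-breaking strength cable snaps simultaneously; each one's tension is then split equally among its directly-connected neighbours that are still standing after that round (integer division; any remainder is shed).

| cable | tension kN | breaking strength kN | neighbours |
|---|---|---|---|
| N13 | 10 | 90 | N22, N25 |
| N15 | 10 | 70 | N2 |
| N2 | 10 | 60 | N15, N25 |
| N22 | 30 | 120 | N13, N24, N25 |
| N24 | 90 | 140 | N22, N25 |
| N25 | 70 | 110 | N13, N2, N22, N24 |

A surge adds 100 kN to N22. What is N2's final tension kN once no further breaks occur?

Round 1 — N22 at 130 > 120. N22 snaps.
  N22 sheds 130 kN to N13, N24, N25: 43 each (1 lost).
    N13: 10+43 = 53 ≤ 90
    N24: 90+43 = 133 ≤ 140
    N25: 70+43 = 113 > 110
Round 2 — N25 snaps.
  N25 sheds 113 kN to N13, N2, N24: 37 each (2 lost).
    N13: 53+37 = 90 ≤ 90
    N2: 10+37 = 47 ≤ 60
    N24: 133+37 = 170 > 140
Round 3 — N24 snaps.
  N24 sheds 170 kN: no online neighbours, lost.
No further breaks.

47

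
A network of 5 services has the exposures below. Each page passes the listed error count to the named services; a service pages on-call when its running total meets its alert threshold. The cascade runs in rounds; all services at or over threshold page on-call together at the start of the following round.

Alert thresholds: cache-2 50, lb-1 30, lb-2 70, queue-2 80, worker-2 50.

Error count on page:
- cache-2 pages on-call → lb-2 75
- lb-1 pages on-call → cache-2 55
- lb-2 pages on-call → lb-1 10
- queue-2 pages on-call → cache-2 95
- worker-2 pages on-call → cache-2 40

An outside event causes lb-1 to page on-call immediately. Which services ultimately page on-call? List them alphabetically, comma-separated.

Round 1 — lb-1 pages on-call (initial).
  cache-2: +55 → 55 ≥ 50
Round 2 — cache-2 pages on-call.
  lb-2: +75 → 75 ≥ 70
Round 3 — lb-2 pages on-call.
No further pages.

cache-2, lb-1, lb-2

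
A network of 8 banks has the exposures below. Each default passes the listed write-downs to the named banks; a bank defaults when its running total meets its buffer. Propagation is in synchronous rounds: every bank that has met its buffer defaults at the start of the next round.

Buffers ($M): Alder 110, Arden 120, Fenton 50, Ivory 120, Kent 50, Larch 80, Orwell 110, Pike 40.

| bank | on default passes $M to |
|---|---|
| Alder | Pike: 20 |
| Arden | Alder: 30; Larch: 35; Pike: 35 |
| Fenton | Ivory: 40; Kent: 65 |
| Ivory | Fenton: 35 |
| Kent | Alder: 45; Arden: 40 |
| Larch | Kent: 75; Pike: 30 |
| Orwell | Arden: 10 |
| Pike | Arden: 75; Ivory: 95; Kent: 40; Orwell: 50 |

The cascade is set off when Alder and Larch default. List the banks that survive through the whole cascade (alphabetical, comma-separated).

Arden, Fenton, Ivory, Orwell

Round 1 — Alder, Larch default (initial).
  Kent: +75 → 75 ≥ 50
  Pike: +20+30 → 50 ≥ 40
Round 2 — Kent, Pike default.
  Arden: +40+75 → 115 < 120
  Ivory: +95 → 95 < 120
  Orwell: +50 → 50 < 110
No further defaults.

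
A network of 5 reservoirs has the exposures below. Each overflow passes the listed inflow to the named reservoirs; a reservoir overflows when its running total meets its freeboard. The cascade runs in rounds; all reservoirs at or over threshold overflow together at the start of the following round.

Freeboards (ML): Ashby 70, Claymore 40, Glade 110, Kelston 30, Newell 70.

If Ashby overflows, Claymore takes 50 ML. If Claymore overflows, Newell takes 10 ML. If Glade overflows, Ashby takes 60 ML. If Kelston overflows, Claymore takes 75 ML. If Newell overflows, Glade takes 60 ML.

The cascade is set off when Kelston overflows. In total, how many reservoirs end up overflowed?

Round 1 — Kelston overflows (initial).
  Claymore: +75 → 75 ≥ 40
Round 2 — Claymore overflows.
  Newell: +10 → 10 < 70
No further overflows.

2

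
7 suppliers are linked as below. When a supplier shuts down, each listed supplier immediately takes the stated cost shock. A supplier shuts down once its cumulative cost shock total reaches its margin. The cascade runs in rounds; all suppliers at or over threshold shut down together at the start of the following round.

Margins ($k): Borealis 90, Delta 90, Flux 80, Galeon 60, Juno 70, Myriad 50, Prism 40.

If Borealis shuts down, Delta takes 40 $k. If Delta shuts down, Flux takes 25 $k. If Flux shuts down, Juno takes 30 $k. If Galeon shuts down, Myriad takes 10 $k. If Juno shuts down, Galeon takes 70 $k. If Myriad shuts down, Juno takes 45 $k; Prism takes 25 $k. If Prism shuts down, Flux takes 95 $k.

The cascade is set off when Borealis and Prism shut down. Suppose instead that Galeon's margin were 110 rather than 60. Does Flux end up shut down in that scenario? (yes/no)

With Galeon's margin at 110:
Round 1 — Borealis, Prism shut down (initial).
  Delta: +40 → 40 < 90
  Flux: +95 → 95 ≥ 80
Round 2 — Flux shuts down.
  Juno: +30 → 30 < 70
No further shutdowns.

yes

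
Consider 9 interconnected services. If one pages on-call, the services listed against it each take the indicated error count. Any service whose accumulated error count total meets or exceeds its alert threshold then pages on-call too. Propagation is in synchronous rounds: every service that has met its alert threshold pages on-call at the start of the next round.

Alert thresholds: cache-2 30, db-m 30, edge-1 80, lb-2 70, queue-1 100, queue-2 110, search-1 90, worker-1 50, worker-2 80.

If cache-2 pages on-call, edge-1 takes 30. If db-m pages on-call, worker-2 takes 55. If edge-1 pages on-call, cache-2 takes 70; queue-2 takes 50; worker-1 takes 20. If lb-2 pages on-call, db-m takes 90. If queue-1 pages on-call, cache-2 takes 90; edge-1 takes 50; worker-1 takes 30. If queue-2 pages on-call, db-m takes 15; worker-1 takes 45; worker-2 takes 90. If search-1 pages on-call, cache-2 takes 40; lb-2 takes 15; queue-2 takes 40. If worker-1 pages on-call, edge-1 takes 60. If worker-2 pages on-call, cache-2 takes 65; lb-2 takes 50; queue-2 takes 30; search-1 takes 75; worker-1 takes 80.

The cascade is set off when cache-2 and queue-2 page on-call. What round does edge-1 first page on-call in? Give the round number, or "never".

4

Round 1 — cache-2, queue-2 page on-call (initial).
  db-m: +15 → 15 < 30
  edge-1: +30 → 30 < 80
  worker-1: +45 → 45 < 50
  worker-2: +90 → 90 ≥ 80
Round 2 — worker-2 pages on-call.
  lb-2: +50 → 50 < 70
  search-1: +75 → 75 < 90
  worker-1: +80 → 125 ≥ 50
Round 3 — worker-1 pages on-call.
  edge-1: +60 → 90 ≥ 80
Round 4 — edge-1 pages on-call.
No further pages.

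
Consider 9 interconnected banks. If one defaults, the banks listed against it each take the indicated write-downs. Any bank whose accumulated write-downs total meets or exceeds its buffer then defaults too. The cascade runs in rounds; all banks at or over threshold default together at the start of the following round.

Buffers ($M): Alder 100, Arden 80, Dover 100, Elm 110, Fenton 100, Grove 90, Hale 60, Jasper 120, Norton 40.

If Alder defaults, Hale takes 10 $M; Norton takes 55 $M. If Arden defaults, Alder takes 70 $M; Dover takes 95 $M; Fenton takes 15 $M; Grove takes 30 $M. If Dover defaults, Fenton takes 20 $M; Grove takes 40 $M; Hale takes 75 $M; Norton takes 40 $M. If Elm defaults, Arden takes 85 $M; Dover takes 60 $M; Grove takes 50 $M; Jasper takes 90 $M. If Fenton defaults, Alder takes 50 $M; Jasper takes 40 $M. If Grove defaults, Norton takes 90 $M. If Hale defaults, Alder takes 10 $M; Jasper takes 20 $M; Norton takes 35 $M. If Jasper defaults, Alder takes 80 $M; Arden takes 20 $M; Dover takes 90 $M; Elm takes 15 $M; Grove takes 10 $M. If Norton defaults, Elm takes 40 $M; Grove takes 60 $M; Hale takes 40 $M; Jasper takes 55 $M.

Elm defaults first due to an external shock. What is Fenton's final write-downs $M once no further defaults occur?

35

Round 1 — Elm defaults (initial).
  Arden: +85 → 85 ≥ 80
  Dover: +60 → 60 < 100
  Grove: +50 → 50 < 90
  Jasper: +90 → 90 < 120
Round 2 — Arden defaults.
  Alder: +70 → 70 < 100
  Dover: +95 → 155 ≥ 100
  Fenton: +15 → 15 < 100
  Grove: +30 → 80 < 90
Round 3 — Dover defaults.
  Fenton: +20 → 35 < 100
  Grove: +40 → 120 ≥ 90
  Hale: +75 → 75 ≥ 60
  Norton: +40 → 40 ≥ 40
Round 4 — Grove, Hale, Norton default.
  Alder: +10 → 80 < 100
  Jasper: +20+55 → 165 ≥ 120
Round 5 — Jasper defaults.
  Alder: +80 → 160 ≥ 100
Round 6 — Alder defaults.
No further defaults.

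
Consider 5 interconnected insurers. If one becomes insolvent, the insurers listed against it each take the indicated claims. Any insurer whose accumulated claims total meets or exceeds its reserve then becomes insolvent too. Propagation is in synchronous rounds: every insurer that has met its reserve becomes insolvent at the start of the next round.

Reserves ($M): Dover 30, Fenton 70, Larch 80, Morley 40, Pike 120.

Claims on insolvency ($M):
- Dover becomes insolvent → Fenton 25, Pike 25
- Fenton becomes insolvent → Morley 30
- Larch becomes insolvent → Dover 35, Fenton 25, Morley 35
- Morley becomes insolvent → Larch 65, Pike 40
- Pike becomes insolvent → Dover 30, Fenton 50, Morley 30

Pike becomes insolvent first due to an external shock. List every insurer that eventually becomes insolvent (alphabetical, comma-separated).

Round 1 — Pike becomes insolvent (initial).
  Dover: +30 → 30 ≥ 30
  Fenton: +50 → 50 < 70
  Morley: +30 → 30 < 40
Round 2 — Dover becomes insolvent.
  Fenton: +25 → 75 ≥ 70
Round 3 — Fenton becomes insolvent.
  Morley: +30 → 60 ≥ 40
Round 4 — Morley becomes insolvent.
  Larch: +65 → 65 < 80
No further insolvencies.

Dover, Fenton, Morley, Pike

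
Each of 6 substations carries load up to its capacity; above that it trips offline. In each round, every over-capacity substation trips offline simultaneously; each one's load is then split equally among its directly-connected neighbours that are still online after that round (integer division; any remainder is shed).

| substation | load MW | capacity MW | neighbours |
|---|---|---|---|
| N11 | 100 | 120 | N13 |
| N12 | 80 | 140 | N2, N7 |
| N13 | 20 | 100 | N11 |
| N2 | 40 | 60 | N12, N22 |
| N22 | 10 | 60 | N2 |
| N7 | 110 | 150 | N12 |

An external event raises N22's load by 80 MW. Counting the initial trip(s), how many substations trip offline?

4

Round 1 — N22 at 90 > 60. N22 trips offline.
  N22 sheds 90 MW to N2: 90 each.
    N2: 40+90 = 130 > 60
Round 2 — N2 trips offline.
  N2 sheds 130 MW to N12: 130 each.
    N12: 80+130 = 210 > 140
Round 3 — N12 trips offline.
  N12 sheds 210 MW to N7: 210 each.
    N7: 110+210 = 320 > 150
Round 4 — N7 trips offline.
  N7 sheds 320 MW: no online neighbours, lost.
No further trips.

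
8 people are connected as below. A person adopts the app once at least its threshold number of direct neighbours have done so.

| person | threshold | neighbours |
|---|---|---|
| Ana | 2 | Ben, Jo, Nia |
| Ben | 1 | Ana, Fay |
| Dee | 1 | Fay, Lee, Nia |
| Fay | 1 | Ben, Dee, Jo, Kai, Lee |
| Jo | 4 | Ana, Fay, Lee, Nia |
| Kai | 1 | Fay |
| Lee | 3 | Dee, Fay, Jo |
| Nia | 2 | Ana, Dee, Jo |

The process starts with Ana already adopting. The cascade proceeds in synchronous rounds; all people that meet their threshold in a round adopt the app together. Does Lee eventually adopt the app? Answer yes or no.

Round 1 — Ana adopts the app (initial).
Round 2 — checking thresholds:
  Ben: 1 of 2 neighbours ≥ 1, adopts the app.
  Jo: 1 of 4 neighbours < 4, not yet.
  Nia: 1 of 3 neighbours < 2, not yet.
Round 3 — checking thresholds:
  Fay: 1 of 5 neighbours ≥ 1, adopts the app.
  Jo: 1 of 4 neighbours < 4, not yet.
  Nia: 1 of 3 neighbours < 2, not yet.
Round 4 — checking thresholds:
  Dee: 1 of 3 neighbours ≥ 1, adopts the app.
  Jo: 2 of 4 neighbours < 4, not yet.
  Kai: 1 of 1 neighbours ≥ 1, adopts the app.
  Lee: 1 of 3 neighbours < 3, not yet.
  Nia: 1 of 3 neighbours < 2, not yet.
Round 5 — checking thresholds:
  Jo: 2 of 4 neighbours < 4, not yet.
  Lee: 2 of 3 neighbours < 3, not yet.
  Nia: 2 of 3 neighbours ≥ 2, adopts the app.
Round 6 — no new adoptions; cascade stops.

no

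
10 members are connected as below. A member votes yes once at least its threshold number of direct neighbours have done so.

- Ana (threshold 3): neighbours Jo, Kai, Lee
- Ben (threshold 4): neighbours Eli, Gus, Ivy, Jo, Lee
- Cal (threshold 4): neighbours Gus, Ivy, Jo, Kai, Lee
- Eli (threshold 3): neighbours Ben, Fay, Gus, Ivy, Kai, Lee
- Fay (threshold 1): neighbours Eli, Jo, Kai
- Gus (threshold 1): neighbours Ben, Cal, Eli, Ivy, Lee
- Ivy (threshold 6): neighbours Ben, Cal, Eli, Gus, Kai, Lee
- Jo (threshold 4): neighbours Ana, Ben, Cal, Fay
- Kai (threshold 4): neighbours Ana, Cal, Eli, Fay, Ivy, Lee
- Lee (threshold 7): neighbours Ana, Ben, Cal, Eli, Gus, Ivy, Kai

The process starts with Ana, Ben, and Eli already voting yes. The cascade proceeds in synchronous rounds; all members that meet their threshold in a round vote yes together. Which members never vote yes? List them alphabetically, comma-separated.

Round 1 — Ana, Ben, Eli vote yes (initial).
Round 2 — checking thresholds:
  Fay: 1 of 3 neighbours ≥ 1, votes yes.
  Gus: 2 of 5 neighbours ≥ 1, votes yes.
  Ivy: 2 of 6 neighbours < 6, below threshold.
  Jo: 2 of 4 neighbours < 4, below threshold.
  Kai: 2 of 6 neighbours < 4, below threshold.
  Lee: 3 of 7 neighbours < 7, below threshold.
Round 3 — no new yes votes; cascade stops.

Cal, Ivy, Jo, Kai, Lee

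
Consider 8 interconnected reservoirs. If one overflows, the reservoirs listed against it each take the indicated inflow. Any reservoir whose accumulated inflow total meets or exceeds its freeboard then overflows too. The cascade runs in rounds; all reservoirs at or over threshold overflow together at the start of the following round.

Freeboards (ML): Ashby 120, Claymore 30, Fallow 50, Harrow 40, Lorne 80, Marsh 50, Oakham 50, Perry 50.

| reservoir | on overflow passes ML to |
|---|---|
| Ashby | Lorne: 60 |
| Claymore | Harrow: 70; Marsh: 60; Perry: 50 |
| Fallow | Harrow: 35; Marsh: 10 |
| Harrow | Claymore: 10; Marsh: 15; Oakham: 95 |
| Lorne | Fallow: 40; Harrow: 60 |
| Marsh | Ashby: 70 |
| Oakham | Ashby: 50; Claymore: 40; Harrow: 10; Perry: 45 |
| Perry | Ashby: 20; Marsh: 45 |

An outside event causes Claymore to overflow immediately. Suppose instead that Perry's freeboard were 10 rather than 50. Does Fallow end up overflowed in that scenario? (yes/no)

no

With Perry's freeboard at 10:
Round 1 — Claymore overflows (initial).
  Harrow: +70 → 70 ≥ 40
  Marsh: +60 → 60 ≥ 50
  Perry: +50 → 50 ≥ 10
Round 2 — Harrow, Marsh, Perry overflow.
  Ashby: +70+20 → 90 < 120
  Oakham: +95 → 95 ≥ 50
Round 3 — Oakham overflows.
  Ashby: +50 → 140 ≥ 120
Round 4 — Ashby overflows.
  Lorne: +60 → 60 < 80
No further overflows.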